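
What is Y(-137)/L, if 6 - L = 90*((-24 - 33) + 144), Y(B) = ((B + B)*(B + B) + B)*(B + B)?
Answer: 10266643/3912 ≈ 2624.4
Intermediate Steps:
Y(B) = 2*B*(B + 4*B²) (Y(B) = ((2*B)*(2*B) + B)*(2*B) = (4*B² + B)*(2*B) = (B + 4*B²)*(2*B) = 2*B*(B + 4*B²))
L = -7824 (L = 6 - 90*((-24 - 33) + 144) = 6 - 90*(-57 + 144) = 6 - 90*87 = 6 - 1*7830 = 6 - 7830 = -7824)
Y(-137)/L = ((-137)²*(2 + 8*(-137)))/(-7824) = (18769*(2 - 1096))*(-1/7824) = (18769*(-1094))*(-1/7824) = -20533286*(-1/7824) = 10266643/3912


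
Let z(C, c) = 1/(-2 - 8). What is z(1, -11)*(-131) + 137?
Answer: 1501/10 ≈ 150.10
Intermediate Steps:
z(C, c) = -1/10 (z(C, c) = 1/(-10) = -1/10)
z(1, -11)*(-131) + 137 = -1/10*(-131) + 137 = 131/10 + 137 = 1501/10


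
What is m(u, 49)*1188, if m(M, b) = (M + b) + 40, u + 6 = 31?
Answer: 135432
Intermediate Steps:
u = 25 (u = -6 + 31 = 25)
m(M, b) = 40 + M + b
m(u, 49)*1188 = (40 + 25 + 49)*1188 = 114*1188 = 135432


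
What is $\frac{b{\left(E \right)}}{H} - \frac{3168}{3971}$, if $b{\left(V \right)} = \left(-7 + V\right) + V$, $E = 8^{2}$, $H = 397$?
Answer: $- \frac{70655}{143317} \approx -0.493$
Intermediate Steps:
$E = 64$
$b{\left(V \right)} = -7 + 2 V$
$\frac{b{\left(E \right)}}{H} - \frac{3168}{3971} = \frac{-7 + 2 \cdot 64}{397} - \frac{3168}{3971} = \left(-7 + 128\right) \frac{1}{397} - \frac{288}{361} = 121 \cdot \frac{1}{397} - \frac{288}{361} = \frac{121}{397} - \frac{288}{361} = - \frac{70655}{143317}$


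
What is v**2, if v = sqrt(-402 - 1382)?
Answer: -1784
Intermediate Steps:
v = 2*I*sqrt(446) (v = sqrt(-1784) = 2*I*sqrt(446) ≈ 42.237*I)
v**2 = (2*I*sqrt(446))**2 = -1784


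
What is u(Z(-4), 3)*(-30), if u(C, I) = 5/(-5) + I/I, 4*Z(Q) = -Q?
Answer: 0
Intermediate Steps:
Z(Q) = -Q/4 (Z(Q) = (-Q)/4 = -Q/4)
u(C, I) = 0 (u(C, I) = 5*(-⅕) + 1 = -1 + 1 = 0)
u(Z(-4), 3)*(-30) = 0*(-30) = 0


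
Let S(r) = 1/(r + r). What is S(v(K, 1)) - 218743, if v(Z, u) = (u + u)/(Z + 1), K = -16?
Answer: -874987/4 ≈ -2.1875e+5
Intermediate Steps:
v(Z, u) = 2*u/(1 + Z) (v(Z, u) = (2*u)/(1 + Z) = 2*u/(1 + Z))
S(r) = 1/(2*r)
S(v(K, 1)) - 218743 = 1/(2*((2*1/(1 - 16)))) - 218743 = 1/(2*((2*1/(-15)))) - 218743 = 1/(2*((2*1*(-1/15)))) - 218743 = 1/(2*(-2/15)) - 218743 = (½)*(-15/2) - 218743 = -15/4 - 218743 = -874987/4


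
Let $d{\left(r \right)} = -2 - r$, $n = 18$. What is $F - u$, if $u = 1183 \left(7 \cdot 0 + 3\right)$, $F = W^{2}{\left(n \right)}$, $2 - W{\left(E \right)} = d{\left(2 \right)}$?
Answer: $-3513$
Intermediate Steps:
$W{\left(E \right)} = 6$ ($W{\left(E \right)} = 2 - \left(-2 - 2\right) = 2 - -4 = 2 + 4 = 6$)
$F = 36$ ($F = 6^{2} = 36$)
$u = 3549$ ($u = 1183 \left(0 + 3\right) = 1183 \cdot 3 = 3549$)
$F - u = 36 - 3549 = -3513$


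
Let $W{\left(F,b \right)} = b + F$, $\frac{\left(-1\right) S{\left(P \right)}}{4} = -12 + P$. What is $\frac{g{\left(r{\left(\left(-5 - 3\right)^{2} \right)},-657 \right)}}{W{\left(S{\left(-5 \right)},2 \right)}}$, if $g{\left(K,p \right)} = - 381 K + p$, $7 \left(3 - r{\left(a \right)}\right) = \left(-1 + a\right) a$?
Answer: $\frac{108828}{35} \approx 3109.4$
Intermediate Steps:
$S{\left(P \right)} = 48 - 4 P$ ($S{\left(P \right)} = - 4 \left(-12 + P\right) = 48 - 4 P$)
$W{\left(F,b \right)} = F + b$
$r{\left(a \right)} = 3 - \frac{a \left(-1 + a\right)}{7}$ ($r{\left(a \right)} = 3 - \frac{\left(-1 + a\right) a}{7} = 3 - \frac{a \left(-1 + a\right)}{7}$)
$g{\left(K,p \right)} = p - 381 K$
$\frac{g{\left(r{\left(\left(-5 - 3\right)^{2} \right)},-657 \right)}}{W{\left(S{\left(-5 \right)},2 \right)}} = \frac{-657 - 381 \left(3 - \frac{\left(\left(-5 - 3\right)^{2}\right)^{2}}{7} + \frac{\left(-5 - 3\right)^{2}}{7}\right)}{\left(48 - -20\right) + 2} = \frac{-657 - 381 \left(3 - \frac{\left(\left(-8\right)^{2}\right)^{2}}{7} + \frac{\left(-8\right)^{2}}{7}\right)}{\left(48 + 20\right) + 2} = \frac{-657 - 381 \left(3 - \frac{64^{2}}{7} + \frac{1}{7} \cdot 64\right)}{68 + 2} = \frac{-657 - 381 \left(3 - \frac{4096}{7} + \frac{64}{7}\right)}{70} = \left(-657 - 381 \left(3 - \frac{4096}{7} + \frac{64}{7}\right)\right) \frac{1}{70} = \left(-657 - -218313\right) \frac{1}{70} = \left(-657 + 218313\right) \frac{1}{70} = 217656 \cdot \frac{1}{70} = \frac{108828}{35}$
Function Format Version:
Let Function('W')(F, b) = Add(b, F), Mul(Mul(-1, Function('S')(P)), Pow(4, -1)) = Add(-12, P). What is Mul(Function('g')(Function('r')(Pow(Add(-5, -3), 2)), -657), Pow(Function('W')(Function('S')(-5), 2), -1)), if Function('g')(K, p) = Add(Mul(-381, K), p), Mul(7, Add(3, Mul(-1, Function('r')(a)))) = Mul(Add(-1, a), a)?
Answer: Rational(108828, 35) ≈ 3109.4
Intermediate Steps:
Function('S')(P) = Add(48, Mul(-4, P)) (Function('S')(P) = Mul(-4, Add(-12, P)) = Add(48, Mul(-4, P)))
Function('W')(F, b) = Add(F, b)
Function('r')(a) = Add(3, Mul(Rational(-1, 7), a, Add(-1, a))) (Function('r')(a) = Add(3, Mul(Rational(-1, 7), Mul(Add(-1, a), a))) = Add(3, Mul(Rational(-1, 7), Mul(a, Add(-1, a)))) = Add(3, Mul(Rational(-1, 7), a, Add(-1, a))))
Function('g')(K, p) = Add(p, Mul(-381, K))
Mul(Function('g')(Function('r')(Pow(Add(-5, -3), 2)), -657), Pow(Function('W')(Function('S')(-5), 2), -1)) = Mul(Add(-657, Mul(-381, Add(3, Mul(Rational(-1, 7), Pow(Pow(Add(-5, -3), 2), 2)), Mul(Rational(1, 7), Pow(Add(-5, -3), 2))))), Pow(Add(Add(48, Mul(-4, -5)), 2), -1)) = Mul(Add(-657, Mul(-381, Add(3, Mul(Rational(-1, 7), Pow(Pow(-8, 2), 2)), Mul(Rational(1, 7), Pow(-8, 2))))), Pow(Add(Add(48, 20), 2), -1)) = Mul(Add(-657, Mul(-381, Add(3, Mul(Rational(-1, 7), Pow(64, 2)), Mul(Rational(1, 7), 64)))), Pow(Add(68, 2), -1)) = Mul(Add(-657, Mul(-381, Add(3, Mul(Rational(-1, 7), 4096), Rational(64, 7)))), Pow(70, -1)) = Mul(Add(-657, Mul(-381, Add(3, Rational(-4096, 7), Rational(64, 7)))), Rational(1, 70)) = Mul(Add(-657, Mul(-381, -573)), Rational(1, 70)) = Mul(Add(-657, 218313), Rational(1, 70)) = Mul(217656, Rational(1, 70)) = Rational(108828, 35)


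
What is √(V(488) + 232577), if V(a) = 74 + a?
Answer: √233139 ≈ 482.84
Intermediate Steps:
√(V(488) + 232577) = √((74 + 488) + 232577) = √(562 + 232577) = √233139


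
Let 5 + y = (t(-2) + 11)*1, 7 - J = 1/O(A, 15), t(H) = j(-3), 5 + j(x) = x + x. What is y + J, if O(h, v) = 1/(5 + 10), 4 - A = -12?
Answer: -13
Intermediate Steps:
A = 16 (A = 4 - 1*(-12) = 4 + 12 = 16)
j(x) = -5 + 2*x (j(x) = -5 + (x + x) = -5 + 2*x)
t(H) = -11 (t(H) = -5 + 2*(-3) = -5 - 6 = -11)
O(h, v) = 1/15
J = -8 (J = 7 - 1/1/15 = 7 - 1*15 = 7 - 15 = -8)
y = -5 (y = -5 + (-11 + 11)*1 = -5 + 0*1 = -5 + 0 = -5)
y + J = -5 - 8 = -13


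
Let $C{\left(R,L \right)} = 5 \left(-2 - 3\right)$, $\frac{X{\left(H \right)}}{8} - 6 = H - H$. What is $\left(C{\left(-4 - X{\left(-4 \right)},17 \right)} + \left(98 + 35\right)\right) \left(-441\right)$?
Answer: $-47628$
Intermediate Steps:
$X{\left(H \right)} = 48$ ($X{\left(H \right)} = 48 + 8 \left(H - H\right) = 48 + 8 \cdot 0 = 48 + 0 = 48$)
$C{\left(R,L \right)} = -25$ ($C{\left(R,L \right)} = 5 \left(-5\right) = -25$)
$\left(C{\left(-4 - X{\left(-4 \right)},17 \right)} + \left(98 + 35\right)\right) \left(-441\right) = \left(-25 + \left(98 + 35\right)\right) \left(-441\right) = \left(-25 + 133\right) \left(-441\right) = 108 \left(-441\right) = -47628$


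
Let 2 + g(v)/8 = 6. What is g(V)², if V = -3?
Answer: 1024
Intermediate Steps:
g(v) = 32 (g(v) = -16 + 8*6 = -16 + 48 = 32)
g(V)² = 32² = 1024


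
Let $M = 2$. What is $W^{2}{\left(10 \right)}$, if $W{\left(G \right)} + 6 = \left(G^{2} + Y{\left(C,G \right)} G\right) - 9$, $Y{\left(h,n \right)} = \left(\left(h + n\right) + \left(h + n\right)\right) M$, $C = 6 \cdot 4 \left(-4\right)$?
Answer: $11256025$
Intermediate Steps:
$C = -96$ ($C = 24 \left(-4\right) = -96$)
$Y{\left(h,n \right)} = 4 h + 4 n$ ($Y{\left(h,n \right)} = \left(\left(h + n\right) + \left(h + n\right)\right) 2 = \left(2 h + 2 n\right) 2 = 4 h + 4 n$)
$W{\left(G \right)} = -15 + G^{2} + G \left(-384 + 4 G\right)$ ($W{\left(G \right)} = -6 - \left(9 - G^{2} - \left(4 \left(-96\right) + 4 G\right) G\right) = -6 - \left(9 - G^{2} - \left(-384 + 4 G\right) G\right) = -6 - \left(9 - G^{2} - G \left(-384 + 4 G\right)\right) = -6 + \left(-9 + G^{2} + G \left(-384 + 4 G\right)\right) = -15 + G^{2} + G \left(-384 + 4 G\right)$)
$W^{2}{\left(10 \right)} = \left(-15 - 3840 + 5 \cdot 10^{2}\right)^{2} = \left(-15 - 3840 + 5 \cdot 100\right)^{2} = \left(-15 - 3840 + 500\right)^{2} = \left(-3355\right)^{2} = 11256025$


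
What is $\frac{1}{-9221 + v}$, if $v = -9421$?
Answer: $- \frac{1}{18642} \approx -5.3642 \cdot 10^{-5}$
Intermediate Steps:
$\frac{1}{-9221 + v} = \frac{1}{-9221 - 9421} = \frac{1}{-18642} = - \frac{1}{18642}$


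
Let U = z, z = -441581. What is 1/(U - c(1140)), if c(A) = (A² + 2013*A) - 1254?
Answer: -1/4034747 ≈ -2.4785e-7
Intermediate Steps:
c(A) = -1254 + A² + 2013*A
U = -441581
1/(U - c(1140)) = 1/(-441581 - (-1254 + 1140² + 2013*1140)) = 1/(-441581 - (-1254 + 1299600 + 2294820)) = 1/(-441581 - 1*3593166) = 1/(-441581 - 3593166) = 1/(-4034747) = -1/4034747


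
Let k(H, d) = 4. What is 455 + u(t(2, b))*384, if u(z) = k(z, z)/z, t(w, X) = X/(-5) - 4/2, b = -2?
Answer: -505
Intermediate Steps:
t(w, X) = -2 - X/5 (t(w, X) = X*(-⅕) - 4*½ = -X/5 - 2 = -2 - X/5)
u(z) = 4/z
455 + u(t(2, b))*384 = 455 + (4/(-2 - ⅕*(-2)))*384 = 455 + (4/(-2 + ⅖))*384 = 455 + (4/(-8/5))*384 = 455 + (4*(-5/8))*384 = 455 - 5/2*384 = 455 - 960 = -505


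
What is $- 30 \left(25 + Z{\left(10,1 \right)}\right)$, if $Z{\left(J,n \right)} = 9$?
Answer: $-1020$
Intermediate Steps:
$- 30 \left(25 + Z{\left(10,1 \right)}\right) = - 30 \left(25 + 9\right) = \left(-30\right) 34 = -1020$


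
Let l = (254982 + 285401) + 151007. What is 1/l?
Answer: 1/691390 ≈ 1.4464e-6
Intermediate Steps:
l = 691390 (l = 540383 + 151007 = 691390)
1/l = 1/691390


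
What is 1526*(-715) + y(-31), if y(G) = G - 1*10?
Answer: -1091131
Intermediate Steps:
y(G) = -10 + G (y(G) = G - 10 = -10 + G)
1526*(-715) + y(-31) = 1526*(-715) + (-10 - 31) = -1091090 - 41 = -1091131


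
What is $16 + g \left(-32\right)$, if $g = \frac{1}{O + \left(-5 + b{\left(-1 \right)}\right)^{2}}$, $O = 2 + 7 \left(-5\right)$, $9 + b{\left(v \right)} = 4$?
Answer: $\frac{1040}{67} \approx 15.522$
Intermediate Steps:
$b{\left(v \right)} = -5$ ($b{\left(v \right)} = -9 + 4 = -5$)
$O = -33$ ($O = 2 - 35 = -33$)
$g = \frac{1}{67}$ ($g = \frac{1}{-33 + \left(-5 - 5\right)^{2}} = \frac{1}{-33 + \left(-10\right)^{2}} = \frac{1}{-33 + 100} = \frac{1}{67} \approx 0.014925$)
$16 + g \left(-32\right) = 16 + \frac{1}{67} \left(-32\right) = 16 - \frac{32}{67} = \frac{1040}{67}$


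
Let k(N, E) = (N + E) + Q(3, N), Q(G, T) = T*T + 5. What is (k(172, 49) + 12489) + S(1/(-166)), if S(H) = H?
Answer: 7021633/166 ≈ 42299.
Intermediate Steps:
Q(G, T) = 5 + T² (Q(G, T) = T² + 5 = 5 + T²)
k(N, E) = 5 + E + N + N² (k(N, E) = (N + E) + (5 + N²) = (E + N) + (5 + N²) = 5 + E + N + N²)
(k(172, 49) + 12489) + S(1/(-166)) = ((5 + 49 + 172 + 172²) + 12489) + 1/(-166) = ((5 + 49 + 172 + 29584) + 12489) - 1/166 = (29810 + 12489) - 1/166 = 42299 - 1/166 = 7021633/166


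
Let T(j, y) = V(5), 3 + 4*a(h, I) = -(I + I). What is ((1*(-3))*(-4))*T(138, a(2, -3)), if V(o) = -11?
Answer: -132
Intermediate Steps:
a(h, I) = -¾ - I/2 (a(h, I) = -¾ + (-(I + I))/4 = -¾ + (-2*I)/4 = -¾ - I/2)
T(j, y) = -11
((1*(-3))*(-4))*T(138, a(2, -3)) = ((1*(-3))*(-4))*(-11) = -3*(-4)*(-11) = 12*(-11) = -132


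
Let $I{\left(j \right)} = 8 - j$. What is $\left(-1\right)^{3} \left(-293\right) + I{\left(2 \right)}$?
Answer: $299$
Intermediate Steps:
$\left(-1\right)^{3} \left(-293\right) + I{\left(2 \right)} = \left(-1\right)^{3} \left(-293\right) + \left(8 - 2\right) = \left(-1\right) \left(-293\right) + \left(8 - 2\right) = 293 + 6 = 299$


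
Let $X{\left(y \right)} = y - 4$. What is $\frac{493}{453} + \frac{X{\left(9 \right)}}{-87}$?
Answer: $\frac{4514}{4379} \approx 1.0308$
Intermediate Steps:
$X{\left(y \right)} = -4 + y$
$\frac{493}{453} + \frac{X{\left(9 \right)}}{-87} = \frac{493}{453} + \frac{-4 + 9}{-87} = 493 \cdot \frac{1}{453} + 5 \left(- \frac{1}{87}\right) = \frac{493}{453} - \frac{5}{87} = \frac{4514}{4379}$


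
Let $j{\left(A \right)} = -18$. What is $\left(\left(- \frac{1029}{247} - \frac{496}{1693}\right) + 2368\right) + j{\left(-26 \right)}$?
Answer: $\frac{980837241}{418171} \approx 2345.5$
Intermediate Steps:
$\left(\left(- \frac{1029}{247} - \frac{496}{1693}\right) + 2368\right) + j{\left(-26 \right)} = \left(\left(- \frac{1029}{247} - \frac{496}{1693}\right) + 2368\right) - 18 = \left(- \frac{1864609}{418171} + 2368\right) - 18 = \frac{988364319}{418171} - 18 = \frac{980837241}{418171}$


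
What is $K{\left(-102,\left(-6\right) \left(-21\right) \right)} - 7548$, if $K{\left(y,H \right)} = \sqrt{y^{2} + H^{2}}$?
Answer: $-7548 + 6 \sqrt{730} \approx -7385.9$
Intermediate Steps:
$K{\left(y,H \right)} = \sqrt{H^{2} + y^{2}}$
$K{\left(-102,\left(-6\right) \left(-21\right) \right)} - 7548 = \sqrt{\left(\left(-6\right) \left(-21\right)\right)^{2} + \left(-102\right)^{2}} - 7548 = \sqrt{126^{2} + 10404} - 7548 = \sqrt{15876 + 10404} - 7548 = \sqrt{26280} - 7548 = 6 \sqrt{730} - 7548 = -7548 + 6 \sqrt{730}$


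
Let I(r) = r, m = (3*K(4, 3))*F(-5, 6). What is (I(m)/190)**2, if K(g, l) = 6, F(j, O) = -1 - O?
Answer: 3969/9025 ≈ 0.43978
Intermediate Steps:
m = -126 (m = (3*6)*(-1 - 1*6) = 18*(-1 - 6) = 18*(-7) = -126)
(I(m)/190)**2 = (-126/190)**2 = (-126*1/190)**2 = (-63/95)**2 = 3969/9025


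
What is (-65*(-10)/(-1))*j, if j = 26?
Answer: -16900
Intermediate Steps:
(-65*(-10)/(-1))*j = -65*(-10)/(-1)*26 = -(-65)*(-10)*26 = -65*10*26 = -650*26 = -16900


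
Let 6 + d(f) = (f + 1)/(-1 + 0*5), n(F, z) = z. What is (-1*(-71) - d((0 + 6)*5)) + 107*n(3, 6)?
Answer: 750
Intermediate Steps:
d(f) = -7 - f (d(f) = -6 + (f + 1)/(-1 + 0*5) = -6 + (1 + f)/(-1 + 0) = -6 + (1 + f)/(-1) = -6 + (1 + f)*(-1) = -6 + (-1 - f) = -7 - f)
(-1*(-71) - d((0 + 6)*5)) + 107*n(3, 6) = (-1*(-71) - (-7 - (0 + 6)*5)) + 107*6 = (71 - (-7 - 6*5)) + 642 = (71 - (-7 - 1*30)) + 642 = (71 - (-7 - 30)) + 642 = (71 - 1*(-37)) + 642 = (71 + 37) + 642 = 108 + 642 = 750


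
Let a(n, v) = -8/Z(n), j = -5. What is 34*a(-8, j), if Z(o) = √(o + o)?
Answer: 68*I ≈ 68.0*I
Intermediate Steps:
Z(o) = √2*√o (Z(o) = √(2*o) = √2*√o)
a(n, v) = -4*√2/√n (a(n, v) = -8*√2/(2*√n) = -4*√2/√n)
34*a(-8, j) = 34*(-4*√2/√(-8)) = 34*(-4*√2*(-I*√2/4)) = 34*(2*I) = 68*I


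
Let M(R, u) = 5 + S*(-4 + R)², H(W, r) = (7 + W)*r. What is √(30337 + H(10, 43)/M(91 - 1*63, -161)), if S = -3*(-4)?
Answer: 4*√90717215870/6917 ≈ 174.18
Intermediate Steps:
S = 12
H(W, r) = r*(7 + W)
M(R, u) = 5 + 12*(-4 + R)²
√(30337 + H(10, 43)/M(91 - 1*63, -161)) = √(30337 + (43*(7 + 10))/(5 + 12*(-4 + (91 - 1*63))²)) = √(30337 + (43*17)/(5 + 12*(-4 + (91 - 63))²)) = √(30337 + 731/(5 + 12*(-4 + 28)²)) = √(30337 + 731/(5 + 12*24²)) = √(30337 + 731/(5 + 12*576)) = √(30337 + 731/(5 + 6912)) = √(30337 + 731/6917) = √(209841760/6917) = 4*√90717215870/6917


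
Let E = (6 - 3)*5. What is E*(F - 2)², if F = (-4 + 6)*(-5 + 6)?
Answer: 0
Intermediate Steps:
F = 2 (F = 2*1 = 2)
E = 15 (E = 3*5 = 15)
E*(F - 2)² = 15*(2 - 2)² = 15*0² = 15*0 = 0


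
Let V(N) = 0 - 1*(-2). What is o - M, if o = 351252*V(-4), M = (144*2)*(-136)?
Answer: 741672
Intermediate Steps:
V(N) = 2 (V(N) = 0 + 2 = 2)
M = -39168 (M = 288*(-136) = -39168)
o = 702504 (o = 351252*2 = 702504)
o - M = 702504 - 1*(-39168) = 702504 + 39168 = 741672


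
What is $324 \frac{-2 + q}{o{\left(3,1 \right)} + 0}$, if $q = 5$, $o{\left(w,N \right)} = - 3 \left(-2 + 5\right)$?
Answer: $-108$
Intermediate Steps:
$o{\left(w,N \right)} = -9$ ($o{\left(w,N \right)} = \left(-3\right) 3 = -9$)
$324 \frac{-2 + q}{o{\left(3,1 \right)} + 0} = 324 \frac{-2 + 5}{-9 + 0} = 324 \frac{1}{-9} \cdot 3 = 324 \left(\left(- \frac{1}{9}\right) 3\right) = 324 \left(- \frac{1}{3}\right) = -108$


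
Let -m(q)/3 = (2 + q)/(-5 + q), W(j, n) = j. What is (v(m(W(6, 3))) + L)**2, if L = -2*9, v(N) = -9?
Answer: 729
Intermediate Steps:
m(q) = -3*(2 + q)/(-5 + q)
L = -18
(v(m(W(6, 3))) + L)**2 = (-9 - 18)**2 = (-27)**2 = 729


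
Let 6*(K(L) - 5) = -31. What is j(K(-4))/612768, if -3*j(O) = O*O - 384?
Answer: 13823/66178944 ≈ 0.00020887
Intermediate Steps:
K(L) = -⅙ (K(L) = 5 + (⅙)*(-31) = 5 - 31/6 = -⅙)
j(O) = 128 - O²/3 (j(O) = -(O*O - 384)/3 = -(O² - 384)/3 = -(-384 + O²)/3 = 128 - O²/3)
j(K(-4))/612768 = (128 - (-⅙)²/3)/612768 = (128 - ⅓*1/36)*(1/612768) = (128 - 1/108)*(1/612768) = (13823/108)*(1/612768) = 13823/66178944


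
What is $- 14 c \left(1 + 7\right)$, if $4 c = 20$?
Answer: $-560$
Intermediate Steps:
$c = 5$ ($c = \frac{1}{4} \cdot 20 = 5$)
$- 14 c \left(1 + 7\right) = \left(-14\right) 5 \left(1 + 7\right) = \left(-70\right) 8 = -560$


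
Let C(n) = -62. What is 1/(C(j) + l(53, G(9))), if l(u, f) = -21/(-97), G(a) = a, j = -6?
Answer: -97/5993 ≈ -0.016186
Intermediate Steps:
l(u, f) = 21/97 (l(u, f) = -21*(-1/97) = 21/97)
1/(C(j) + l(53, G(9))) = 1/(-62 + 21/97) = 1/(-5993/97) = -97/5993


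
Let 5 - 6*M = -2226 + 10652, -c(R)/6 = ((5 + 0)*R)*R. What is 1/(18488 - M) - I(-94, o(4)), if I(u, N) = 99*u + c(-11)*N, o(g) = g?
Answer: 947869760/39783 ≈ 23826.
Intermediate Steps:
c(R) = -30*R² (c(R) = -6*(5 + 0)*R*R = -6*5*R*R = -30*R²)
M = -2807/2 (M = ⅚ - (-2226 + 10652)/6 = ⅚ - ⅙*8426 = ⅚ - 4213/3 = -2807/2 ≈ -1403.5)
I(u, N) = -3630*N + 99*u (I(u, N) = 99*u + (-30*(-11)²)*N = 99*u + (-30*121)*N = 99*u - 3630*N = -3630*N + 99*u)
1/(18488 - M) - I(-94, o(4)) = 1/(18488 - 1*(-2807/2)) - (-3630*4 + 99*(-94)) = 1/(18488 + 2807/2) - (-14520 - 9306) = 1/(39783/2) - 1*(-23826) = 2/39783 + 23826 = 947869760/39783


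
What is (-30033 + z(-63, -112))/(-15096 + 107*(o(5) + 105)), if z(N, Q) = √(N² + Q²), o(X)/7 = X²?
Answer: -30033/14864 + 7*√337/14864 ≈ -2.0119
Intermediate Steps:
o(X) = 7*X²
(-30033 + z(-63, -112))/(-15096 + 107*(o(5) + 105)) = (-30033 + √((-63)² + (-112)²))/(-15096 + 107*(7*5² + 105)) = (-30033 + √(3969 + 12544))/(-15096 + 107*(7*25 + 105)) = (-30033 + √16513)/(-15096 + 107*(175 + 105)) = (-30033 + 7*√337)/(-15096 + 107*280) = (-30033 + 7*√337)/(-15096 + 29960) = (-30033 + 7*√337)/14864 = (-30033 + 7*√337)*(1/14864) = -30033/14864 + 7*√337/14864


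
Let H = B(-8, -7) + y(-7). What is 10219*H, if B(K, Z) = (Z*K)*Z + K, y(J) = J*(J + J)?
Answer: -3086138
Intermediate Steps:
y(J) = 2*J² (y(J) = J*(2*J) = 2*J²)
B(K, Z) = K + K*Z² (B(K, Z) = (K*Z)*Z + K = K*Z² + K = K + K*Z²)
H = -302 (H = -8*(1 + (-7)²) + 2*(-7)² = -8*(1 + 49) + 2*49 = -8*50 + 98 = -400 + 98 = -302)
10219*H = 10219*(-302) = -3086138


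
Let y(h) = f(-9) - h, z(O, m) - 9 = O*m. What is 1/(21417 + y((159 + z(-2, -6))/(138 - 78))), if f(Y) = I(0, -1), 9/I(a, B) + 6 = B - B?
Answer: 2/42825 ≈ 4.6702e-5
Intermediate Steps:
I(a, B) = -3/2 (I(a, B) = 9/(-6 + (B - B)) = 9/(-6 + 0) = 9/(-6) = 9*(-1/6) = -3/2)
f(Y) = -3/2
z(O, m) = 9 + O*m
y(h) = -3/2 - h
1/(21417 + y((159 + z(-2, -6))/(138 - 78))) = 1/(21417 + (-3/2 - (159 + (9 - 2*(-6)))/(138 - 78))) = 1/(21417 + (-3/2 - (159 + (9 + 12))/60)) = 1/(21417 + (-3/2 - (159 + 21)/60)) = 1/(21417 + (-3/2 - 180/60)) = 1/(21417 + (-3/2 - 1*3)) = 1/(21417 + (-3/2 - 3)) = 1/(21417 - 9/2) = 1/(42825/2) = 2/42825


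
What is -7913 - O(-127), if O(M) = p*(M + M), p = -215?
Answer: -62523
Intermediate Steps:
O(M) = -430*M (O(M) = -215*(M + M) = -430*M)
-7913 - O(-127) = -7913 - (-430)*(-127) = -7913 - 1*54610 = -7913 - 54610 = -62523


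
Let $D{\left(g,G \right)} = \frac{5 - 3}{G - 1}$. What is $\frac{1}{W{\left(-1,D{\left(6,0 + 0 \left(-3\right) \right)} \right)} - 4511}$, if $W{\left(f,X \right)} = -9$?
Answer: $- \frac{1}{4520} \approx -0.00022124$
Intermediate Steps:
$D{\left(g,G \right)} = \frac{2}{-1 + G}$
$\frac{1}{W{\left(-1,D{\left(6,0 + 0 \left(-3\right) \right)} \right)} - 4511} = \frac{1}{-9 - 4511} = \frac{1}{-4520} = - \frac{1}{4520}$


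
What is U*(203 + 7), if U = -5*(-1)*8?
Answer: 8400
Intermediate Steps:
U = 40 (U = 5*8 = 40)
U*(203 + 7) = 40*(203 + 7) = 40*210 = 8400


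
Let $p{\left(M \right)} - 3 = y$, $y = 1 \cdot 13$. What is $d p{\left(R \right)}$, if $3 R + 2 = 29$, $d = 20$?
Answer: $320$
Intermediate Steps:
$y = 13$
$R = 9$ ($R = - \frac{2}{3} + \frac{1}{3} \cdot 29 = - \frac{2}{3} + \frac{29}{3} = 9$)
$p{\left(M \right)} = 16$ ($p{\left(M \right)} = 3 + 13 = 16$)
$d p{\left(R \right)} = 20 \cdot 16 = 320$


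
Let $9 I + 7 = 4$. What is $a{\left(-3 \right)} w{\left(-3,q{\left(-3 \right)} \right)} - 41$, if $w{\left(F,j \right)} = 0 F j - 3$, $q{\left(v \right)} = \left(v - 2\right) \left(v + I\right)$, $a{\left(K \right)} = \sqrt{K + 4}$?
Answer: $-44$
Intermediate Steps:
$I = - \frac{1}{3}$ ($I = - \frac{7}{9} + \frac{1}{9} \cdot 4 = - \frac{7}{9} + \frac{4}{9} = - \frac{1}{3} \approx -0.33333$)
$a{\left(K \right)} = \sqrt{4 + K}$
$q{\left(v \right)} = \left(-2 + v\right) \left(- \frac{1}{3} + v\right)$ ($q{\left(v \right)} = \left(v - 2\right) \left(v - \frac{1}{3}\right) = \left(-2 + v\right) \left(- \frac{1}{3} + v\right)$)
$w{\left(F,j \right)} = -3$ ($w{\left(F,j \right)} = 0 j - 3 = 0 - 3 = -3$)
$a{\left(-3 \right)} w{\left(-3,q{\left(-3 \right)} \right)} - 41 = \sqrt{4 - 3} \left(-3\right) - 41 = \sqrt{1} \left(-3\right) - 41 = 1 \left(-3\right) - 41 = -3 - 41 = -44$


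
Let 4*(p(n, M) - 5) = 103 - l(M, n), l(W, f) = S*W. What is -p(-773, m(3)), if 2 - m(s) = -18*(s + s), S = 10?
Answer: 977/4 ≈ 244.25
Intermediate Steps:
l(W, f) = 10*W
m(s) = 2 + 36*s (m(s) = 2 - (-18)*(s + s) = 2 - (-18)*2*s = 2 - (-36)*s = 2 + 36*s)
p(n, M) = 123/4 - 5*M/2 (p(n, M) = 5 + (103 - 10*M)/4 = 5 + (103/4 - 5*M/2) = 123/4 - 5*M/2)
-p(-773, m(3)) = -(123/4 - 5*(2 + 36*3)/2) = -(123/4 - 5*(2 + 108)/2) = -(123/4 - 5/2*110) = -(123/4 - 275) = -1*(-977/4) = 977/4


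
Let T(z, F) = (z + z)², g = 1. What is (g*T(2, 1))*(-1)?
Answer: -16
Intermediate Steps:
T(z, F) = 4*z² (T(z, F) = (2*z)² = 4*z²)
(g*T(2, 1))*(-1) = (1*(4*2²))*(-1) = (1*(4*4))*(-1) = (1*16)*(-1) = 16*(-1) = -16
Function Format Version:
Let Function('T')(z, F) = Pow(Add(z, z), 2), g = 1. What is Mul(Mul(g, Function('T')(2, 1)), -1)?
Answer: -16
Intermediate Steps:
Function('T')(z, F) = Mul(4, Pow(z, 2)) (Function('T')(z, F) = Pow(Mul(2, z), 2) = Mul(4, Pow(z, 2)))
Mul(Mul(g, Function('T')(2, 1)), -1) = Mul(Mul(1, Mul(4, Pow(2, 2))), -1) = Mul(Mul(1, Mul(4, 4)), -1) = Mul(Mul(1, 16), -1) = Mul(16, -1) = -16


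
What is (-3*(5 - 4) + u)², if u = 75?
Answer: 5184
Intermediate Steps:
(-3*(5 - 4) + u)² = (-3*(5 - 4) + 75)² = (-3*1 + 75)² = (-3 + 75)² = 72² = 5184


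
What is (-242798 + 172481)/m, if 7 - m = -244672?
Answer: -70317/244679 ≈ -0.28738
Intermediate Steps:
m = 244679 (m = 7 - 1*(-244672) = 7 + 244672 = 244679)
(-242798 + 172481)/m = (-242798 + 172481)/244679 = -70317*1/244679 = -70317/244679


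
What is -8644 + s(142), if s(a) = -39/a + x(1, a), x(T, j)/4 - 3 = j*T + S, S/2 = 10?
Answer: -1133767/142 ≈ -7984.3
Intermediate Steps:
S = 20 (S = 2*10 = 20)
x(T, j) = 92 + 4*T*j (x(T, j) = 12 + 4*(j*T + 20) = 12 + 4*(T*j + 20) = 12 + 4*(20 + T*j) = 12 + (80 + 4*T*j) = 92 + 4*T*j)
s(a) = 92 - 39/a + 4*a (s(a) = -39/a + (92 + 4*1*a) = -39/a + (92 + 4*a) = 92 - 39/a + 4*a)
-8644 + s(142) = -8644 + (92 - 39/142 + 4*142) = -8644 + (92 - 39*1/142 + 568) = -8644 + (92 - 39/142 + 568) = -8644 + 93681/142 = -1133767/142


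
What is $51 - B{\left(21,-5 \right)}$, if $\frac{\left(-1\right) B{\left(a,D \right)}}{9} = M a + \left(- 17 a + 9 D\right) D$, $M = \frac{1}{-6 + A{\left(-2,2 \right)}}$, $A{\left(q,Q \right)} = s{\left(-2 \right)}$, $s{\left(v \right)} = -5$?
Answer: $\frac{199362}{11} \approx 18124.0$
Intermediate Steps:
$A{\left(q,Q \right)} = -5$
$M = - \frac{1}{11}$ ($M = \frac{1}{-6 - 5} = \frac{1}{-11} = - \frac{1}{11} \approx -0.090909$)
$B{\left(a,D \right)} = \frac{9 a}{11} - 9 D \left(- 17 a + 9 D\right)$ ($B{\left(a,D \right)} = - 9 \left(- \frac{a}{11} + \left(- 17 a + 9 D\right) D\right) = - 9 \left(- \frac{a}{11} + D \left(- 17 a + 9 D\right)\right) = \frac{9 a}{11} - 9 D \left(- 17 a + 9 D\right)$)
$51 - B{\left(21,-5 \right)} = 51 - \left(- 81 \left(-5\right)^{2} + \frac{9}{11} \cdot 21 + 153 \left(-5\right) 21\right) = 51 - \left(\left(-81\right) 25 + \frac{189}{11} - 16065\right) = 51 - \left(-2025 + \frac{189}{11} - 16065\right) = 51 - - \frac{198801}{11} = 51 + \frac{198801}{11} = \frac{199362}{11}$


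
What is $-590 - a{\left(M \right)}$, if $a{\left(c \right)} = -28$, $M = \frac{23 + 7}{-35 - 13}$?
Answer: $-562$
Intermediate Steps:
$M = - \frac{5}{8}$ ($M = \frac{30}{-48} = 30 \left(- \frac{1}{48}\right) = - \frac{5}{8} \approx -0.625$)
$-590 - a{\left(M \right)} = -590 - -28 = -590 + 28 = -562$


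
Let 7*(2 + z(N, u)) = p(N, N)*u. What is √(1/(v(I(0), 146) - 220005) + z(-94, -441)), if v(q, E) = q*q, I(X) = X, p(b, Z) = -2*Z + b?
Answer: I*√31859403685345/73335 ≈ 76.968*I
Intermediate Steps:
p(b, Z) = b - 2*Z
v(q, E) = q²
z(N, u) = -2 - N*u/7 (z(N, u) = -2 + ((N - 2*N)*u)/7 = -2 + ((-N)*u)/7 = -2 + (-N*u)/7 = -2 - N*u/7)
√(1/(v(I(0), 146) - 220005) + z(-94, -441)) = √(1/(0² - 220005) + (-2 - ⅐*(-94)*(-441))) = √(1/(0 - 220005) + (-2 - 5922)) = √(1/(-220005) - 5924) = √(-1/220005 - 5924) = √(-1303309621/220005) = I*√31859403685345/73335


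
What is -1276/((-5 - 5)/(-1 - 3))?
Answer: -2552/5 ≈ -510.40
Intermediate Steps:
-1276/((-5 - 5)/(-1 - 3)) = -1276/(-10/(-4)) = -1276/(-10*(-1/4)) = -1276/(5/2) = (2/5)*(-1276) = -2552/5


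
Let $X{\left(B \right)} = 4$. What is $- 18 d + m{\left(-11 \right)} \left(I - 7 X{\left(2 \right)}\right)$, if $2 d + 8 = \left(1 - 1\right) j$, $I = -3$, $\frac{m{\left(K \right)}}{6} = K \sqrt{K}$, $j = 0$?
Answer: $72 + 2046 i \sqrt{11} \approx 72.0 + 6785.8 i$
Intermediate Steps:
$m{\left(K \right)} = 6 K^{\frac{3}{2}}$ ($m{\left(K \right)} = 6 K \sqrt{K} = 6 K^{\frac{3}{2}}$)
$d = -4$ ($d = -4 + \frac{\left(1 - 1\right) 0}{2} = -4 + \frac{0 \cdot 0}{2} = -4 + \frac{1}{2} \cdot 0 = -4 + 0 = -4$)
$- 18 d + m{\left(-11 \right)} \left(I - 7 X{\left(2 \right)}\right) = \left(-18\right) \left(-4\right) + 6 \left(-11\right)^{\frac{3}{2}} \left(-3 - 28\right) = 72 + 6 \left(- 11 i \sqrt{11}\right) \left(-3 - 28\right) = 72 + - 66 i \sqrt{11} \left(-31\right) = 72 + 2046 i \sqrt{11}$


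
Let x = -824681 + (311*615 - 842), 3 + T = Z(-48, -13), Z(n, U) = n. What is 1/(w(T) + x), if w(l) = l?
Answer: -1/634309 ≈ -1.5765e-6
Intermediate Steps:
T = -51 (T = -3 - 48 = -51)
x = -634258 (x = -824681 + (191265 - 842) = -824681 + 190423 = -634258)
1/(w(T) + x) = 1/(-51 - 634258) = 1/(-634309) = -1/634309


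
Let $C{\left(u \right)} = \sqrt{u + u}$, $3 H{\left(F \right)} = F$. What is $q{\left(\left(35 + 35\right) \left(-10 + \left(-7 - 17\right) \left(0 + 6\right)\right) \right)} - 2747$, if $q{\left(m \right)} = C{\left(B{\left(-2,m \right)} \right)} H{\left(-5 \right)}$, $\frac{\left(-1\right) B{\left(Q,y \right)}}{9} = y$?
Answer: $-2747 - 70 \sqrt{110} \approx -3481.2$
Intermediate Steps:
$H{\left(F \right)} = \frac{F}{3}$
$B{\left(Q,y \right)} = - 9 y$
$C{\left(u \right)} = \sqrt{2} \sqrt{u}$ ($C{\left(u \right)} = \sqrt{2 u} = \sqrt{2} \sqrt{u}$)
$q{\left(m \right)} = - 5 \sqrt{2} \sqrt{- m}$ ($q{\left(m \right)} = \sqrt{2} \sqrt{- 9 m} \frac{1}{3} \left(-5\right) = \sqrt{2} \cdot 3 \sqrt{- m} \left(- \frac{5}{3}\right) = 3 \sqrt{2} \sqrt{- m} \left(- \frac{5}{3}\right) = - 5 \sqrt{2} \sqrt{- m}$)
$q{\left(\left(35 + 35\right) \left(-10 + \left(-7 - 17\right) \left(0 + 6\right)\right) \right)} - 2747 = - 5 \sqrt{2} \sqrt{- \left(35 + 35\right) \left(-10 + \left(-7 - 17\right) \left(0 + 6\right)\right)} - 2747 = - 5 \sqrt{2} \sqrt{- 70 \left(-10 - 144\right)} - 2747 = - 5 \sqrt{2} \sqrt{- 70 \left(-154\right)} - 2747 = - 5 \sqrt{2} \sqrt{\left(-1\right) \left(-10780\right)} - 2747 = - 5 \sqrt{2} \sqrt{10780} - 2747 = - 5 \sqrt{2} \cdot 14 \sqrt{55} - 2747 = - 70 \sqrt{110} - 2747 = -2747 - 70 \sqrt{110}$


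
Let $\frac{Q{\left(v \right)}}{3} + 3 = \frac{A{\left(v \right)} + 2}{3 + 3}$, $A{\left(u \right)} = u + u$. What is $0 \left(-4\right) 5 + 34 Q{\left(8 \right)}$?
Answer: $0$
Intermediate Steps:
$A{\left(u \right)} = 2 u$
$Q{\left(v \right)} = -8 + v$ ($Q{\left(v \right)} = -9 + 3 \frac{2 v + 2}{3 + 3} = -9 + 3 \frac{2 + 2 v}{6} = -9 + 3 \left(2 + 2 v\right) \frac{1}{6} = -9 + 3 \left(\frac{1}{3} + \frac{v}{3}\right) = -9 + \left(1 + v\right) = -8 + v$)
$0 \left(-4\right) 5 + 34 Q{\left(8 \right)} = 0 \left(-4\right) 5 + 34 \left(-8 + 8\right) = 0 \cdot 5 + 34 \cdot 0 = 0 + 0 = 0$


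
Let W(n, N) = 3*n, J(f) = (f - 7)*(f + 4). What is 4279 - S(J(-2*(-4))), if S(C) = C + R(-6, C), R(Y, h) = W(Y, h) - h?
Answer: 4297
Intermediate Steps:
J(f) = (-7 + f)*(4 + f)
R(Y, h) = -h + 3*Y (R(Y, h) = 3*Y - h = -h + 3*Y)
S(C) = -18 (S(C) = C + (-C + 3*(-6)) = C + (-C - 18) = C + (-18 - C) = -18)
4279 - S(J(-2*(-4))) = 4279 - 1*(-18) = 4279 + 18 = 4297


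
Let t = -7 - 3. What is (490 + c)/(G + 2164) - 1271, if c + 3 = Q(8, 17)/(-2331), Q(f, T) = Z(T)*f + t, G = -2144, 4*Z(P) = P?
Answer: -19372949/15540 ≈ -1246.7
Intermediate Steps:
Z(P) = P/4
t = -10
Q(f, T) = -10 + T*f/4 (Q(f, T) = (T/4)*f - 10 = T*f/4 - 10 = -10 + T*f/4)
c = -2339/777 (c = -3 + (-10 + (¼)*17*8)/(-2331) = -3 + (-10 + 34)*(-1/2331) = -3 + 24*(-1/2331) = -3 - 8/777 = -2339/777 ≈ -3.0103)
(490 + c)/(G + 2164) - 1271 = (490 - 2339/777)/(-2144 + 2164) - 1271 = (378391/777)/20 - 1271 = (378391/777)*(1/20) - 1271 = 378391/15540 - 1271 = -19372949/15540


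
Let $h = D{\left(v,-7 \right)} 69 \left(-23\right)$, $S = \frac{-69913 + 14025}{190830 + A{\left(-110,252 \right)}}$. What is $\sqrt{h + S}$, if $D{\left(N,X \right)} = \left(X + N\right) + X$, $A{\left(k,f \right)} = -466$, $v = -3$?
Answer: $\frac{\sqrt{61104160676647}}{47591} \approx 164.25$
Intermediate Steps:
$D{\left(N,X \right)} = N + 2 X$ ($D{\left(N,X \right)} = \left(N + X\right) + X = N + 2 X$)
$S = - \frac{13972}{47591}$ ($S = \frac{-69913 + 14025}{190830 - 466} = - \frac{55888}{190364} = \left(-55888\right) \frac{1}{190364} = - \frac{13972}{47591} \approx -0.29358$)
$h = 26979$ ($h = \left(-3 + 2 \left(-7\right)\right) 69 \left(-23\right) = \left(-3 - 14\right) 69 \left(-23\right) = \left(-17\right) 69 \left(-23\right) = \left(-1173\right) \left(-23\right) = 26979$)
$\sqrt{h + S} = \sqrt{26979 - \frac{13972}{47591}} = \sqrt{\frac{1283943617}{47591}} = \frac{\sqrt{61104160676647}}{47591}$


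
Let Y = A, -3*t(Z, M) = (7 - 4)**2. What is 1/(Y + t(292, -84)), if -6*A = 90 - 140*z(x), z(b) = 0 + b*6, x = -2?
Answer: -1/298 ≈ -0.0033557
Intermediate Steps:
t(Z, M) = -3 (t(Z, M) = -(7 - 4)**2/3 = -1/3*3**2 = -1/3*9 = -3)
z(b) = 6*b (z(b) = 0 + 6*b = 6*b)
A = -295 (A = -(90 - 840*(-2))/6 = -(90 - 140*(-12))/6 = -(90 + 1680)/6 = -1/6*1770 = -295)
Y = -295
1/(Y + t(292, -84)) = 1/(-295 - 3) = 1/(-298) = -1/298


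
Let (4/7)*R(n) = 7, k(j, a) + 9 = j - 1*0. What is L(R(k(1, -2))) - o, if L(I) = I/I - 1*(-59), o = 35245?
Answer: -35185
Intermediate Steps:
k(j, a) = -9 + j (k(j, a) = -9 + (j - 1*0) = -9 + (j + 0) = -9 + j)
R(n) = 49/4 (R(n) = (7/4)*7 = 49/4)
L(I) = 60 (L(I) = 1 + 59 = 60)
L(R(k(1, -2))) - o = 60 - 1*35245 = 60 - 35245 = -35185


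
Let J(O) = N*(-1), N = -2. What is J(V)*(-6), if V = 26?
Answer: -12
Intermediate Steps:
J(O) = 2 (J(O) = -2*(-1) = 2)
J(V)*(-6) = 2*(-6) = -12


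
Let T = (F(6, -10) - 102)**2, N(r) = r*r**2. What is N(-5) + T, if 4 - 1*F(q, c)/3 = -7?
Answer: 4636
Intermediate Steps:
F(q, c) = 33 (F(q, c) = 12 - 3*(-7) = 12 + 21 = 33)
N(r) = r**3
T = 4761 (T = (33 - 102)**2 = (-69)**2 = 4761)
N(-5) + T = (-5)**3 + 4761 = -125 + 4761 = 4636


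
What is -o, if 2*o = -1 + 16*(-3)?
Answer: 49/2 ≈ 24.500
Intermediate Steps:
o = -49/2 (o = (-1 + 16*(-3))/2 = (-1 - 48)/2 = (½)*(-49) = -49/2 ≈ -24.500)
-o = -1*(-49/2) = 49/2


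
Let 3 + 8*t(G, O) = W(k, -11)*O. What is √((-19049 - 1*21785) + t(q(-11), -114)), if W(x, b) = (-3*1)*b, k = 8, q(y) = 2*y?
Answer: I*√660874/4 ≈ 203.24*I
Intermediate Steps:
W(x, b) = -3*b
t(G, O) = -3/8 + 33*O/8 (t(G, O) = -3/8 + ((-3*(-11))*O)/8 = -3/8 + (33*O)/8 = -3/8 + 33*O/8)
√((-19049 - 1*21785) + t(q(-11), -114)) = √((-19049 - 1*21785) + (-3/8 + (33/8)*(-114))) = √((-19049 - 21785) + (-3/8 - 1881/4)) = √(-40834 - 3765/8) = √(-330437/8) = I*√660874/4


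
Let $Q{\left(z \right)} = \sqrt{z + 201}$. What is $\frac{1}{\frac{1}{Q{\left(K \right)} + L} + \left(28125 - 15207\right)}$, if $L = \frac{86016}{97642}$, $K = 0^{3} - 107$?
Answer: $\frac{2870356518761652}{37079238383138019071} - \frac{2383490041 \sqrt{94}}{37079238383138019071} \approx 7.7411 \cdot 10^{-5}$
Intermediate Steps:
$K = -107$ ($K = 0 - 107 = -107$)
$Q{\left(z \right)} = \sqrt{201 + z}$
$L = \frac{43008}{48821}$ ($L = 86016 \cdot \frac{1}{97642} = \frac{43008}{48821} \approx 0.88093$)
$\frac{1}{\frac{1}{Q{\left(K \right)} + L} + \left(28125 - 15207\right)} = \frac{1}{\frac{1}{\sqrt{201 - 107} + \frac{43008}{48821}} + \left(28125 - 15207\right)} = \frac{1}{\frac{1}{\sqrt{94} + \frac{43008}{48821}} + 12918} = \frac{1}{\frac{1}{\frac{43008}{48821} + \sqrt{94}} + 12918} = \frac{1}{12918 + \frac{1}{\frac{43008}{48821} + \sqrt{94}}}$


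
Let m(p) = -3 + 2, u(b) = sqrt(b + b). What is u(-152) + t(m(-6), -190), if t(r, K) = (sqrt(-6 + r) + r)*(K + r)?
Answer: 191 - 191*I*sqrt(7) + 4*I*sqrt(19) ≈ 191.0 - 487.9*I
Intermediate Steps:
u(b) = sqrt(2)*sqrt(b) (u(b) = sqrt(2*b) = sqrt(2)*sqrt(b))
m(p) = -1
t(r, K) = (K + r)*(r + sqrt(-6 + r)) (t(r, K) = (r + sqrt(-6 + r))*(K + r) = (K + r)*(r + sqrt(-6 + r)))
u(-152) + t(m(-6), -190) = sqrt(2)*sqrt(-152) + ((-1)**2 - 190*(-1) - 190*sqrt(-6 - 1) - sqrt(-6 - 1)) = sqrt(2)*(2*I*sqrt(38)) + (1 + 190 - 190*I*sqrt(7) - sqrt(-7)) = 4*I*sqrt(19) + (1 + 190 - 190*I*sqrt(7) - I*sqrt(7)) = 4*I*sqrt(19) + (191 - 191*I*sqrt(7)) = 191 - 191*I*sqrt(7) + 4*I*sqrt(19)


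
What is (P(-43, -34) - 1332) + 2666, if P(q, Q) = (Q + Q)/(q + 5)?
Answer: 25380/19 ≈ 1335.8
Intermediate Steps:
P(q, Q) = 2*Q/(5 + q) (P(q, Q) = (2*Q)/(5 + q) = 2*Q/(5 + q))
(P(-43, -34) - 1332) + 2666 = (2*(-34)/(5 - 43) - 1332) + 2666 = (2*(-34)/(-38) - 1332) + 2666 = (2*(-34)*(-1/38) - 1332) + 2666 = (34/19 - 1332) + 2666 = -25274/19 + 2666 = 25380/19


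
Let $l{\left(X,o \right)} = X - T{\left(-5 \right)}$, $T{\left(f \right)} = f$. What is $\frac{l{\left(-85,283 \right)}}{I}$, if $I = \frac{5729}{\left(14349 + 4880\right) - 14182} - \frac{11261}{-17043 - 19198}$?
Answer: $- \frac{3658166540}{66114739} \approx -55.331$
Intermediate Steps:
$l{\left(X,o \right)} = 5 + X$ ($l{\left(X,o \right)} = X - -5 = X + 5 = 5 + X$)
$I = \frac{264458956}{182908327}$ ($I = \frac{5729}{19229 - 14182} - \frac{11261}{-36241} = \frac{5729}{5047} - - \frac{11261}{36241} = 5729 \cdot \frac{1}{5047} + \frac{11261}{36241} = \frac{5729}{5047} + \frac{11261}{36241} = \frac{264458956}{182908327} \approx 1.4459$)
$\frac{l{\left(-85,283 \right)}}{I} = \frac{5 - 85}{\frac{264458956}{182908327}} = \left(-80\right) \frac{182908327}{264458956} = - \frac{3658166540}{66114739}$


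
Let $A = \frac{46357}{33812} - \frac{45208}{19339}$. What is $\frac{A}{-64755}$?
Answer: $\frac{632074873}{42342664304340} \approx 1.4928 \cdot 10^{-5}$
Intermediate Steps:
$A = - \frac{632074873}{653890268}$ ($A = 46357 \cdot \frac{1}{33812} - \frac{45208}{19339} = \frac{46357}{33812} - \frac{45208}{19339} = - \frac{632074873}{653890268} \approx -0.96664$)
$\frac{A}{-64755} = - \frac{632074873}{653890268 \left(-64755\right)} = \left(- \frac{632074873}{653890268}\right) \left(- \frac{1}{64755}\right) = \frac{632074873}{42342664304340}$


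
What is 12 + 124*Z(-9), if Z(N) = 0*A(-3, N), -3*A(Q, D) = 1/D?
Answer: 12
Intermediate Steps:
A(Q, D) = -1/(3*D)
Z(N) = 0 (Z(N) = 0*(-1/(3*N)) = 0)
12 + 124*Z(-9) = 12 + 124*0 = 12 + 0 = 12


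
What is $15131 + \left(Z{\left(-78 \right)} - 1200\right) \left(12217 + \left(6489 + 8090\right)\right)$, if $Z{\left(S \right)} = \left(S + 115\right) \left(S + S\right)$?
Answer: $-186806581$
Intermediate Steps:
$Z{\left(S \right)} = 2 S \left(115 + S\right)$ ($Z{\left(S \right)} = \left(115 + S\right) 2 S = 2 S \left(115 + S\right)$)
$15131 + \left(Z{\left(-78 \right)} - 1200\right) \left(12217 + \left(6489 + 8090\right)\right) = 15131 + \left(2 \left(-78\right) \left(115 - 78\right) - 1200\right) \left(12217 + \left(6489 + 8090\right)\right) = 15131 + \left(2 \left(-78\right) 37 - 1200\right) \left(12217 + 14579\right) = 15131 + \left(-5772 - 1200\right) 26796 = 15131 - 186821712 = -186806581$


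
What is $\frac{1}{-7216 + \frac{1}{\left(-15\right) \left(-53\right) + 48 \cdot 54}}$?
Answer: $- \frac{3387}{24440591} \approx -0.00013858$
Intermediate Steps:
$\frac{1}{-7216 + \frac{1}{\left(-15\right) \left(-53\right) + 48 \cdot 54}} = \frac{1}{-7216 + \frac{1}{795 + 2592}} = \frac{1}{-7216 + \frac{1}{3387}} = \frac{1}{- \frac{24440591}{3387}} = - \frac{3387}{24440591}$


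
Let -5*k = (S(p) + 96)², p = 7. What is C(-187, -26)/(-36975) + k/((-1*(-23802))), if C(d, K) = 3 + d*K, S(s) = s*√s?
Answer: -4144123/19557310 - 224*√7/19835 ≈ -0.24178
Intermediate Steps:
S(s) = s^(3/2)
k = -(96 + 7*√7)²/5 (k = -(7^(3/2) + 96)²/5 = -(7*√7 + 96)²/5 = -(96 + 7*√7)²/5 ≈ -2623.0)
C(d, K) = 3 + K*d
C(-187, -26)/(-36975) + k/((-1*(-23802))) = (3 - 26*(-187))/(-36975) + (-9559/5 - 1344*√7/5)/((-1*(-23802))) = (3 + 4862)*(-1/36975) + (-9559/5 - 1344*√7/5)/23802 = 4865*(-1/36975) + (-9559/5 - 1344*√7/5)*(1/23802) = -973/7395 + (-9559/119010 - 224*√7/19835) = -4144123/19557310 - 224*√7/19835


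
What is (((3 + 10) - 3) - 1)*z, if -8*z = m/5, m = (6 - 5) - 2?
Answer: 9/40 ≈ 0.22500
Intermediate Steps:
m = -1 (m = 1 - 2 = -1)
z = 1/40 (z = -(-1)/(8*5) = -⅛*(-⅕) = 1/40 ≈ 0.025000)
(((3 + 10) - 3) - 1)*z = (((3 + 10) - 3) - 1)*(1/40) = ((13 - 3) - 1)*(1/40) = (10 - 1)*(1/40) = 9*(1/40) = 9/40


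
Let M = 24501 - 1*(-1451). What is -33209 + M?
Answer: -7257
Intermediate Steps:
M = 25952 (M = 24501 + 1451 = 25952)
-33209 + M = -33209 + 25952 = -7257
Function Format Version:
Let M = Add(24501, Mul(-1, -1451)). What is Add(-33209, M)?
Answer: -7257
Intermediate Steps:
M = 25952 (M = Add(24501, 1451) = 25952)
Add(-33209, M) = Add(-33209, 25952) = -7257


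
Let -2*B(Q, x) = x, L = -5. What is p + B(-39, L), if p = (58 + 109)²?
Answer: 55783/2 ≈ 27892.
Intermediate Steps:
B(Q, x) = -x/2
p = 27889 (p = 167² = 27889)
p + B(-39, L) = 27889 - ½*(-5) = 27889 + 5/2 = 55783/2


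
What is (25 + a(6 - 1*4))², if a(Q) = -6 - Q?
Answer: 289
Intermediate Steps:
(25 + a(6 - 1*4))² = (25 + (-6 - (6 - 1*4)))² = (25 + (-6 - (6 - 4)))² = (25 + (-6 - 1*2))² = (25 + (-6 - 2))² = (25 - 8)² = 17² = 289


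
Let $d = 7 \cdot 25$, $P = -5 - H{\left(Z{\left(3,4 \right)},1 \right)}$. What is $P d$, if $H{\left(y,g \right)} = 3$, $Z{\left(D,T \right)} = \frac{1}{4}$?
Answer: $-1400$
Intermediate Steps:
$Z{\left(D,T \right)} = \frac{1}{4}$
$P = -8$ ($P = -5 - 3 = -8$)
$d = 175$
$P d = \left(-8\right) 175 = -1400$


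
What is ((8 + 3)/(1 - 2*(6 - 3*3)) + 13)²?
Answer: 10404/49 ≈ 212.33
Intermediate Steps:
((8 + 3)/(1 - 2*(6 - 3*3)) + 13)² = (11/(1 - 2*(6 - 9)) + 13)² = (11/(1 - 2*(-3)) + 13)² = (11/(1 + 6) + 13)² = (11/7 + 13)² = (102/7)² = 10404/49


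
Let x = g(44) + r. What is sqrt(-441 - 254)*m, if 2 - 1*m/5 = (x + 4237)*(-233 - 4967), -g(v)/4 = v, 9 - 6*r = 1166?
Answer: 301717030*I*sqrt(695)/3 ≈ 2.6514e+9*I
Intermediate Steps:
r = -1157/6 (r = 3/2 - 1/6*1166 = 3/2 - 583/3 = -1157/6 ≈ -192.83)
g(v) = -4*v
x = -2213/6 (x = -4*44 - 1157/6 = -176 - 1157/6 = -2213/6 ≈ -368.83)
m = 301717030/3 (m = 10 - 5*(-2213/6 + 4237)*(-233 - 4967) = 10 - 116045*(-5200)/6 = 10 - 5*(-60343400/3) = 10 + 301717000/3 = 301717030/3 ≈ 1.0057e+8)
sqrt(-441 - 254)*m = sqrt(-441 - 254)*(301717030/3) = sqrt(-695)*(301717030/3) = (I*sqrt(695))*(301717030/3) = 301717030*I*sqrt(695)/3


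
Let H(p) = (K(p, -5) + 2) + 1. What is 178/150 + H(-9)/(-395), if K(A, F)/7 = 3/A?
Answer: 7021/5925 ≈ 1.1850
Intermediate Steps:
K(A, F) = 21/A (K(A, F) = 7*(3/A) = 21/A)
H(p) = 3 + 21/p (H(p) = (21/p + 2) + 1 = (2 + 21/p) + 1 = 3 + 21/p)
178/150 + H(-9)/(-395) = 178/150 + (3 + 21/(-9))/(-395) = 178*(1/150) + (3 + 21*(-⅑))*(-1/395) = 89/75 + (3 - 7/3)*(-1/395) = 89/75 + (⅔)*(-1/395) = 89/75 - 2/1185 = 7021/5925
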